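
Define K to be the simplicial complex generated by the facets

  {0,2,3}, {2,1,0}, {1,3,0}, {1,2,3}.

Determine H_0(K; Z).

Order the vertices as 0 < 1 < 2 < 3. Listing each simplex with vertices in this order, K has dimension 2 with simplices:

  0-simplices (4): [0], [1], [2], [3]
  1-simplices (6): [0,1], [0,2], [0,3], [1,2], [1,3], [2,3]
  2-simplices (4): [0,1,2], [0,1,3], [0,2,3], [1,2,3]

Hence C_0 ≅ Z^4, C_1 ≅ Z^6, C_2 ≅ Z^4.

Boundary ∂_1: C_1 → C_0 is given by ∂[p,q] = [q] − [p]. For instance
  ∂[0,1] = [1] − [0].
This gives a 4×6 integer matrix of rank 3; reducing to Smith normal form yields diagonal entries (1,1,1).

∂_2: C_2 → C_1 acts by ∂[p,q,r] = [q,r] − [p,r] + [p,q]. For instance
  ∂[0,1,3] = [1,3] − [0,3] + [0,1],
  ∂[1,2,3] = [2,3] − [1,3] + [1,2].
As a 6×4 matrix over Z this has rank 3, with invariant factors (1,1,1).

Now H_k = ker ∂_k / im ∂_{k+1}, so:

  H_0: rank C_0 − rank ∂_1 = 4 − 3 = 1, and the invariant factors of ∂_1 are all 1, so H_0 ≅ Z.

H_0 ≅ Z.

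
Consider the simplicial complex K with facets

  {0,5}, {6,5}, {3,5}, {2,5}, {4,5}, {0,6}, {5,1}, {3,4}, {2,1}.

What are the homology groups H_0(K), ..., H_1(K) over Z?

H_0 ≅ Z,  H_1 ≅ Z^3.

Take the total order 0 < 1 < 2 < 3 < 4 < 5 < 6 on the vertex set. Then K (dimension 1) consists of the simplices:

  0-simplices (7): [0], [1], [2], [3], [4], [5], [6]
  1-simplices (9): [0,5], [0,6], [1,2], [1,5], [2,5], [3,4], [3,5], [4,5], [5,6]

so the chain groups are C_0 ≅ Z^7, C_1 ≅ Z^9.

The boundary map ∂_1: C_1 → C_0 maps an edge to its endpoints' difference, ∂[p,q] = q − p. For instance
  ∂[1,5] = [5] − [1].
This gives a 7×9 integer matrix of rank 6; reducing to Smith normal form yields diagonal entries (1,1,1,1,1,1).

Reading off H_k = ker ∂_k / im ∂_{k+1}:

  H_0: rank C_0 − rank ∂_1 = 7 − 6 = 1, and the invariant factors of ∂_1 are all 1, so H_0 = Z.
  H_1: rank ker ∂_1 − rank ∂_2 = (9 − 6) − 0 = 3, and there is no ∂_2, so H_1 = Z^3.

As a check, the Euler characteristic is 7 − 9 = -2, which agrees with 1 − 3 = -2.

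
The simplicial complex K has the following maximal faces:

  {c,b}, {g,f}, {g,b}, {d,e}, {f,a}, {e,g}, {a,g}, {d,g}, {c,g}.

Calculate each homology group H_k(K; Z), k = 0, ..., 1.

H_0 ≅ Z,  H_1 ≅ Z^3.

Fix the vertex order a < b < c < d < e < f < g and write every simplex with vertices in increasing order. Then dim K = 1 and the simplices of K are:

  0-simplices (7): a, b, c, d, e, f, g
  1-simplices (9): af, ag, bc, bg, cg, de, dg, eg, fg

giving chain groups C_0 ≅ Z^7, C_1 ≅ Z^9.

∂_1: C_1 → C_0 maps an edge to its endpoints' difference, ∂[p,q] = q − p. For instance
  ∂bc = c − b.
The resulting 7×9 matrix has rank 6, and its Smith normal form has invariant factors (1,1,1,1,1,1).

Computing H_k = (kernel of ∂_k) / (image of ∂_{k+1}):

  H_0: rank C_0 − rank ∂_1 = 7 − 6 = 1, and the invariant factors of ∂_1 are all 1, so H_0 = Z.
  H_1: rank ker ∂_1 − rank ∂_2 = (9 − 6) − 0 = 3, and there is no ∂_2, so H_1 = Z^3.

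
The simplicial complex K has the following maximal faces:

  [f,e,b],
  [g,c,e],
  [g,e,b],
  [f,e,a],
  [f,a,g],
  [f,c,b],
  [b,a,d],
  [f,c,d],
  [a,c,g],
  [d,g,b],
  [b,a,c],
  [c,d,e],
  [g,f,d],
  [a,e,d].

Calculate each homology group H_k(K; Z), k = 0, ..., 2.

Fix the vertex order a < b < c < d < e < f < g and write every simplex with vertices in increasing order. Then dim K = 2 and the simplices of K are:

  0-simplices (7): a, b, c, d, e, f, g
  1-simplices (21): ab, ac, ad, ae, af, ag, bc, bd, be, bf, bg, cd, ce, cf, cg, de, df, dg, ef, eg, fg
  2-simplices (14): abc, abd, acg, ade, aef, afg, bcf, bdg, bef, beg, cde, cdf, ceg, dfg

so the chain groups are C_0 ≅ Z^7, C_1 ≅ Z^21, C_2 ≅ Z^14.

∂_1: C_1 → C_0 is given by ∂[p,q] = [q] − [p].
As a 7×21 matrix over Z this has rank 6, with invariant factors (1,1,1,1,1,1).

The boundary map ∂_2: C_2 → C_1 sends each 2-simplex [p,q,r] to [q,r] − [p,r] + [p,q]. For instance
  ∂acg = cg − ag + ac,
  ∂dfg = fg − dg + df.
The resulting 21×14 matrix has rank 13, and its Smith normal form has invariant factors (1,1,1,1,1,1,1,1,1,1,1,1,1).

Reading off H_k = ker ∂_k / im ∂_{k+1}:

  H_0: rank C_0 − rank ∂_1 = 7 − 6 = 1, and the invariant factors of ∂_1 are all 1, so H_0 = Z.
  H_1: rank ker ∂_1 − rank ∂_2 = (21 − 6) − 13 = 2, and the invariant factors of ∂_2 are all 1, so H_1 = Z^2.
  H_2: rank ker ∂_2 − rank ∂_3 = (14 − 13) − 0 = 1, and there is no ∂_3, so H_2 = Z.

H_0 = Z,  H_1 = Z^2,  H_2 = Z.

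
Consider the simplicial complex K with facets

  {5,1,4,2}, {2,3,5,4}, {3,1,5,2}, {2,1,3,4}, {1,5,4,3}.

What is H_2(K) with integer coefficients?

Order the vertices as 1 < 2 < 3 < 4 < 5. Listing each simplex with vertices in this order, K has dimension 3 with simplices:

  0-simplices (5): [1], [2], [3], [4], [5]
  1-simplices (10): [1,2], [1,3], [1,4], [1,5], [2,3], [2,4], [2,5], [3,4], [3,5], [4,5]
  2-simplices (10): [1,2,3], [1,2,4], [1,2,5], [1,3,4], [1,3,5], [1,4,5], [2,3,4], [2,3,5], [2,4,5], [3,4,5]
  3-simplices (5): [1,2,3,4], [1,2,3,5], [1,2,4,5], [1,3,4,5], [2,3,4,5]

giving chain groups C_0 ≅ Z^5, C_1 ≅ Z^10, C_2 ≅ Z^10, C_3 ≅ Z^5.

∂_1: C_1 → C_0 maps an edge to its endpoints' difference, ∂[p,q] = q − p. For instance
  ∂[1,2] = [2] − [1].
This gives a 5×10 integer matrix of rank 4; reducing to Smith normal form yields diagonal entries (1,1,1,1).

∂_2: C_2 → C_1 acts by ∂[p,q,r] = [q,r] − [p,r] + [p,q]. For instance
  ∂[2,3,4] = [3,4] − [2,4] + [2,3],
  ∂[1,2,3] = [2,3] − [1,3] + [1,2].
As a 10×10 matrix over Z this has rank 6, with invariant factors (1,1,1,1,1,1).

The boundary map ∂_3: C_3 → C_2 sends each 3-simplex σ to the alternating sum Σ_i (−1)^i (σ with its i-th vertex removed). For instance
  ∂[1,2,4,5] = [2,4,5] − [1,4,5] + [1,2,5] − [1,2,4],
  ∂[1,3,4,5] = [3,4,5] − [1,4,5] + [1,3,5] − [1,3,4].
As a 10×5 matrix over Z this has rank 4, with invariant factors (1,1,1,1).

From H_k ≅ ker(∂_k) / im(∂_{k+1}) we obtain:

  H_2: rank ker ∂_2 − rank ∂_3 = (10 − 6) − 4 = 0, and the invariant factors of ∂_3 are all 1, so H_2 = 0.

(K is a triangulation of the 3-sphere S^3.)

H_2 = 0.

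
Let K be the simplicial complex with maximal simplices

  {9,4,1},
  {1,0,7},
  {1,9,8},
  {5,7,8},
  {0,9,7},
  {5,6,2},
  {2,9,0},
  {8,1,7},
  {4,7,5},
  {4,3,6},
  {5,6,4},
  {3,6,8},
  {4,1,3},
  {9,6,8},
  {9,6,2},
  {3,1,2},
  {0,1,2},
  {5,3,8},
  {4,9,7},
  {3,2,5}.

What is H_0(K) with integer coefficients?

H_0 ≅ Z.

Take the total order 0 < 1 < 2 < 3 < 4 < 5 < 6 < 7 < 8 < 9 on the vertex set. Then K (dimension 2) consists of the simplices:

  0-simplices (10): [0], [1], [2], [3], [4], [5], [6], [7], [8], [9]
  1-simplices (30): (30 of them)
  2-simplices (20): (20 of them)

so the chain groups are C_0 ≅ Z^10, C_1 ≅ Z^30, C_2 ≅ Z^20.

The boundary map ∂_1: C_1 → C_0 is given by ∂[p,q] = [q] − [p].
This gives a 10×30 integer matrix of rank 9; reducing to Smith normal form yields diagonal entries (1,1,1,1,1,1,1,1,1).

The boundary map ∂_2: C_2 → C_1 acts by ∂[p,q,r] = [q,r] − [p,r] + [p,q]. For instance
  ∂[0,1,7] = [1,7] − [0,7] + [0,1],
  ∂[3,4,6] = [4,6] − [3,6] + [3,4].
As a 30×20 matrix over Z this has rank 20, with invariant factors (1,1,1,1,1,1,1,1,1,1,1,1,1,1,1,1,1,1,1,2).

Reading off H_k = ker ∂_k / im ∂_{k+1}:

  H_0: rank C_0 − rank ∂_1 = 10 − 9 = 1, and the invariant factors of ∂_1 are all 1, so H_0 = Z.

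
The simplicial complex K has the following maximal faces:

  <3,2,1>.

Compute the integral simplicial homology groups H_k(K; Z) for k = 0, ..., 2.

Take the total order 1 < 2 < 3 on the vertex set. Then K (dimension 2) consists of the simplices:

  0-simplices (3): [1], [2], [3]
  1-simplices (3): [1,2], [1,3], [2,3]
  2-simplices (1): [1,2,3]

giving chain groups C_0 ≅ Z^3, C_1 ≅ Z^3, C_2 ≅ Z^1.

Boundary ∂_1: C_1 → C_0 sends each edge [p,q] (with p < q) to q − p. For instance
  ∂[1,2] = [2] − [1].
The resulting 3×3 matrix has rank 2, and its Smith normal form has invariant factors (1,1).

Boundary ∂_2: C_2 → C_1 maps a triangle to the signed sum of its edges. For instance
  ∂[1,2,3] = [2,3] − [1,3] + [1,2].
As a 3×1 matrix over Z this has rank 1, with invariant factors (1).

From H_k ≅ ker(∂_k) / im(∂_{k+1}) we obtain:

  H_0: rank C_0 − rank ∂_1 = 3 − 2 = 1, and the invariant factors of ∂_1 are all 1, so H_0 = Z.
  H_1: rank ker ∂_1 − rank ∂_2 = (3 − 2) − 1 = 0, and the invariant factors of ∂_2 are all 1, so H_1 = 0.
  H_2: rank ker ∂_2 − rank ∂_3 = (1 − 1) − 0 = 0, and there is no ∂_3, so H_2 = 0.

As a check, the Euler characteristic is 3 − 3 + 1 = 1, which agrees with 1 − 0 + 0 = 1.
(K is a triangulation of the 2-simplex.)

H_0 ≅ Z,  H_1 = 0,  H_2 = 0.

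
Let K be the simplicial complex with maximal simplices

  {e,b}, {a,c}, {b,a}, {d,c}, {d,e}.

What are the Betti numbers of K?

b_0 = 1, b_1 = 1.

Fix the vertex order a < b < c < d < e and write every simplex with vertices in increasing order. Then dim K = 1 and the simplices of K are:

  0-simplices (5): a, b, c, d, e
  1-simplices (5): ab, ac, be, cd, de

giving chain groups C_0 ≅ Z^5, C_1 ≅ Z^5.

The boundary map ∂_1: C_1 → C_0 maps an edge to its endpoints' difference, ∂[p,q] = q − p.
The 5×5 boundary matrix has rank 4 and Smith normal form diag(1,1,1,1).

Computing H_k = (kernel of ∂_k) / (image of ∂_{k+1}):

  H_0: rank C_0 − rank ∂_1 = 5 − 4 = 1, and the invariant factors of ∂_1 are all 1, so H_0 ≅ Z.
  H_1: rank ker ∂_1 − rank ∂_2 = (5 − 4) − 0 = 1, and there is no ∂_2, so H_1 ≅ Z.

As a check, the Euler characteristic is 5 − 5 = 0, which agrees with 1 − 1 = 0.

Hence the Betti numbers are b_0 = 1, b_1 = 1.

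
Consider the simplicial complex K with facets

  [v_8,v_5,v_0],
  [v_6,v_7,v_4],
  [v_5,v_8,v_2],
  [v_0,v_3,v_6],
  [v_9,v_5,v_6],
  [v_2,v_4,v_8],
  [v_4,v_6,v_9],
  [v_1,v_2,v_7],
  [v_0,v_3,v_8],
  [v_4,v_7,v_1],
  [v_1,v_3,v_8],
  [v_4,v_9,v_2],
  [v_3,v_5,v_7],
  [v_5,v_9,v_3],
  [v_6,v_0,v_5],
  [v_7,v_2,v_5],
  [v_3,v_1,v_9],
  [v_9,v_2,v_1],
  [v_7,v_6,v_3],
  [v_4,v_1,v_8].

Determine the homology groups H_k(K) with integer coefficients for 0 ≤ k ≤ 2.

K has 10 vertices, 30 edges, 20 triangles.
rank ∂_0 = 0, rank ∂_1 = 9 ⇒ b_0 = 10 − 0 − 9 = 1; all invariant factors of ∂_1 are 1 so no torsion. So H_0 = Z.
rank ∂_1 = 9, rank ∂_2 = 20 ⇒ b_1 = 30 − 9 − 20 = 1; ∂_2 has invariant factor(s) [2] giving torsion. So H_1 = Z ⊕ Z/2.
rank ∂_2 = 20, rank ∂_3 = 0 ⇒ b_2 = 20 − 20 − 0 = 0. So H_2 = 0.

H_0 ≅ Z,  H_1 ≅ Z ⊕ Z/2,  H_2 = 0.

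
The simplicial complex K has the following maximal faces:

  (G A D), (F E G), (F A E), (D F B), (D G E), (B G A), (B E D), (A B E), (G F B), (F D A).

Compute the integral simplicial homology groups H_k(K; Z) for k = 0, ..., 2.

Order the vertices as A < B < D < E < F < G. Listing each simplex with vertices in this order, K has dimension 2 with simplices:

  0-simplices (6): A, B, D, E, F, G
  1-simplices (15): AB, AD, AE, AF, AG, BD, BE, BF, BG, DE, DF, DG, EF, EG, FG
  2-simplices (10): ABE, ABG, ADF, ADG, AEF, BDE, BDF, BFG, DEG, EFG

Hence C_0 ≅ Z^6, C_1 ≅ Z^15, C_2 ≅ Z^10.

Boundary ∂_1: C_1 → C_0 is given by ∂[p,q] = [q] − [p].
The resulting 6×15 matrix has rank 5, and its Smith normal form has invariant factors (1,1,1,1,1).

Boundary ∂_2: C_2 → C_1 acts by ∂[p,q,r] = [q,r] − [p,r] + [p,q]. For instance
  ∂AEF = EF − AF + AE,
  ∂EFG = FG − EG + EF.
The resulting 15×10 matrix has rank 10, and its Smith normal form has invariant factors (1,1,1,1,1,1,1,1,1,2).

From H_k ≅ ker(∂_k) / im(∂_{k+1}) we obtain:

  H_0: rank C_0 − rank ∂_1 = 6 − 5 = 1, and the invariant factors of ∂_1 are all 1, so H_0 ≅ Z.
  H_1: rank ker ∂_1 − rank ∂_2 = (15 − 5) − 10 = 0, and ∂_2 has invariant factor 2 > 1, so H_1 ≅ Z/2Z.
  H_2: rank ker ∂_2 − rank ∂_3 = (10 − 10) − 0 = 0, and there is no ∂_3, so H_2 ≅ 0.

H_0 = Z,  H_1 = Z/2Z,  H_2 = 0.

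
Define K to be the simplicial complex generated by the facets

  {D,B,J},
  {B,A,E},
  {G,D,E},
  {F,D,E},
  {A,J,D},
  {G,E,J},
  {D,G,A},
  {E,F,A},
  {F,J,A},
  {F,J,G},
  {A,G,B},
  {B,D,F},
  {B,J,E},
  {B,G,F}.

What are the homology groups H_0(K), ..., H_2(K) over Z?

Take the total order A < B < D < E < F < G < J on the vertex set. Then K (dimension 2) consists of the simplices:

  0-simplices (7): A, B, D, E, F, G, J
  1-simplices (21): AB, AD, AE, AF, AG, AJ, BD, BE, BF, BG, BJ, DE, DF, DG, DJ, EF, EG, EJ, FG, FJ, GJ
  2-simplices (14): ABE, ABG, ADG, ADJ, AEF, AFJ, BDF, BDJ, BEJ, BFG, DEF, DEG, EGJ, FGJ

so the chain groups are C_0 ≅ Z^7, C_1 ≅ Z^21, C_2 ≅ Z^14.

Boundary ∂_1: C_1 → C_0 maps an edge to its endpoints' difference, ∂[p,q] = q − p.
This gives a 7×21 integer matrix of rank 6; reducing to Smith normal form yields diagonal entries (1,1,1,1,1,1).

The boundary map ∂_2: C_2 → C_1 acts by ∂[p,q,r] = [q,r] − [p,r] + [p,q]. For instance
  ∂ABE = BE − AE + AB,
  ∂BDF = DF − BF + BD.
As a 21×14 matrix over Z this has rank 13, with invariant factors (1,1,1,1,1,1,1,1,1,1,1,1,1).

Now H_k = ker ∂_k / im ∂_{k+1}, so:

  H_0: rank C_0 − rank ∂_1 = 7 − 6 = 1, and the invariant factors of ∂_1 are all 1, so H_0 ≅ Z.
  H_1: rank ker ∂_1 − rank ∂_2 = (21 − 6) − 13 = 2, and the invariant factors of ∂_2 are all 1, so H_1 ≅ Z^2.
  H_2: rank ker ∂_2 − rank ∂_3 = (14 − 13) − 0 = 1, and there is no ∂_3, so H_2 ≅ Z.

H_0 = Z,  H_1 = Z^2,  H_2 = Z.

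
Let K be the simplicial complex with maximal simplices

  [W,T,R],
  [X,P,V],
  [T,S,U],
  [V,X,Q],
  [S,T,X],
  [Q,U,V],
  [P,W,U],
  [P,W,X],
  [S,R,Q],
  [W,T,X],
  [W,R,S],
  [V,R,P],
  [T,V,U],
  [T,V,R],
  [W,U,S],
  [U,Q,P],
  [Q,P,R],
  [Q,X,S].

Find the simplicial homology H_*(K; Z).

H_0 ≅ Z,  H_1 ≅ Z × Z/2,  H_2 = 0.

K has 9 vertices, 27 edges, 18 triangles.
rank ∂_0 = 0, rank ∂_1 = 8 ⇒ b_0 = 9 − 0 − 8 = 1; all invariant factors of ∂_1 are 1 so no torsion. So H_0 ≅ Z.
rank ∂_1 = 8, rank ∂_2 = 18 ⇒ b_1 = 27 − 8 − 18 = 1; ∂_2 has invariant factor(s) [2] giving torsion. So H_1 ≅ Z × Z/2.
rank ∂_2 = 18, rank ∂_3 = 0 ⇒ b_2 = 18 − 18 − 0 = 0. So H_2 ≅ 0.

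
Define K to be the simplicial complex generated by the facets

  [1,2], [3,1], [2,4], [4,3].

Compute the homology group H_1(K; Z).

Take the total order 1 < 2 < 3 < 4 on the vertex set. Then K (dimension 1) consists of the simplices:

  0-simplices (4): [1], [2], [3], [4]
  1-simplices (4): [1,2], [1,3], [2,4], [3,4]

giving chain groups C_0 ≅ Z^4, C_1 ≅ Z^4.

Boundary ∂_1: C_1 → C_0 sends each edge [p,q] (with p < q) to q − p. For instance
  ∂[1,3] = [3] − [1].
The 4×4 boundary matrix has rank 3 and Smith normal form diag(1,1,1).

Reading off H_k = ker ∂_k / im ∂_{k+1}:

  H_1: rank ker ∂_1 − rank ∂_2 = (4 − 3) − 0 = 1, and there is no ∂_2, so H_1 = Z.

(K is a triangulation of the circle S^1.)

H_1 = Z.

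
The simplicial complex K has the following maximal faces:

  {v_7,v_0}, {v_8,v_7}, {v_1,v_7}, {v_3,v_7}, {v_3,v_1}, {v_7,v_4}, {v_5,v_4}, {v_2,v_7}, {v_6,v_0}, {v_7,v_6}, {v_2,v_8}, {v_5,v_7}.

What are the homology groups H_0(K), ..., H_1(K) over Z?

Fix the vertex order v_0 < v_1 < v_2 < v_3 < v_4 < v_5 < v_6 < v_7 < v_8 and write every simplex with vertices in increasing order. Then dim K = 1 and the simplices of K are:

  0-simplices (9): [v_0], [v_1], [v_2], [v_3], [v_4], [v_5], [v_6], [v_7], [v_8]
  1-simplices (12): [v_0,v_6], [v_0,v_7], [v_1,v_3], [v_1,v_7], [v_2,v_7], [v_2,v_8], [v_3,v_7], [v_4,v_5], [v_4,v_7], [v_5,v_7], [v_6,v_7], [v_7,v_8]

giving chain groups C_0 ≅ Z^9, C_1 ≅ Z^12.

∂_1: C_1 → C_0 is given by ∂[p,q] = [q] − [p]. For instance
  ∂[v_4,v_7] = [v_7] − [v_4].
As a 9×12 matrix over Z this has rank 8, with invariant factors (1,1,1,1,1,1,1,1).

Now H_k = ker ∂_k / im ∂_{k+1}, so:

  H_0: rank C_0 − rank ∂_1 = 9 − 8 = 1, and the invariant factors of ∂_1 are all 1, so H_0 ≅ Z.
  H_1: rank ker ∂_1 − rank ∂_2 = (12 − 8) − 0 = 4, and there is no ∂_2, so H_1 ≅ Z^4.

As a check, the Euler characteristic is 9 − 12 = -3, which agrees with 1 − 4 = -3.
(K is a triangulation of a wedge of 4 circles.)

H_0 ≅ Z,  H_1 ≅ Z^4.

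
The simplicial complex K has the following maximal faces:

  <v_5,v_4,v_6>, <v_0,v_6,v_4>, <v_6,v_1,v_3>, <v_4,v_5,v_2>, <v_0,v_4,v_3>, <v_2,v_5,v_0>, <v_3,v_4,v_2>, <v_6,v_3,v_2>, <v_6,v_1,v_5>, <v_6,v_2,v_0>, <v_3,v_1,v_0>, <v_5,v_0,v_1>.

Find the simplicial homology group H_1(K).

H_1 ≅ Z/2.

Take the total order v_0 < v_1 < v_2 < v_3 < v_4 < v_5 < v_6 on the vertex set. Then K (dimension 2) consists of the simplices:

  0-simplices (7): [v_0], [v_1], [v_2], [v_3], [v_4], [v_5], [v_6]
  1-simplices (18): (18 of them)
  2-simplices (12): (12 of them)

Hence C_0 ≅ Z^7, C_1 ≅ Z^18, C_2 ≅ Z^12.

The boundary map ∂_1: C_1 → C_0 maps an edge to its endpoints' difference, ∂[p,q] = q − p. For instance
  ∂[v_0,v_6] = [v_6] − [v_0].
The resulting 7×18 matrix has rank 6, and its Smith normal form has invariant factors (1,1,1,1,1,1).

∂_2: C_2 → C_1 sends each 2-simplex [p,q,r] to [q,r] − [p,r] + [p,q]. For instance
  ∂[v_1,v_3,v_6] = [v_3,v_6] − [v_1,v_6] + [v_1,v_3],
  ∂[v_4,v_5,v_6] = [v_5,v_6] − [v_4,v_6] + [v_4,v_5].
This gives a 18×12 integer matrix of rank 12; reducing to Smith normal form yields diagonal entries (1,1,1,1,1,1,1,1,1,1,1,2).

Computing H_k = (kernel of ∂_k) / (image of ∂_{k+1}):

  H_1: rank ker ∂_1 − rank ∂_2 = (18 − 6) − 12 = 0, and ∂_2 has invariant factor 2 > 1, so H_1 = Z/2.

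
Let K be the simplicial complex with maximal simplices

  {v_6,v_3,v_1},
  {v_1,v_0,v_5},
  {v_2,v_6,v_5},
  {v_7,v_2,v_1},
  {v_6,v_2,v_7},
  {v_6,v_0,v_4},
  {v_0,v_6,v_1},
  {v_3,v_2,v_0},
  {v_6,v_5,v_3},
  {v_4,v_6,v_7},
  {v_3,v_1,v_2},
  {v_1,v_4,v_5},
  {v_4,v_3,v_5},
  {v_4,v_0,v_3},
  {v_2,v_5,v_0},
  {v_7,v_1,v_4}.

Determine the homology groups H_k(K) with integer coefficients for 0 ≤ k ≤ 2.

H_0 = Z,  H_1 = Z^2,  H_2 = Z.

Order the vertices as v_0 < v_1 < v_2 < v_3 < v_4 < v_5 < v_6 < v_7. Listing each simplex with vertices in this order, K has dimension 2 with simplices:

  0-simplices (8): [v_0], [v_1], [v_2], [v_3], [v_4], [v_5], [v_6], [v_7]
  1-simplices (24): (24 of them)
  2-simplices (16): (16 of them)

so the chain groups are C_0 ≅ Z^8, C_1 ≅ Z^24, C_2 ≅ Z^16.

∂_1: C_1 → C_0 is given by ∂[p,q] = [q] − [p]. For instance
  ∂[v_4,v_6] = [v_6] − [v_4].
The 8×24 boundary matrix has rank 7 and Smith normal form diag(1,1,1,1,1,1,1).

∂_2: C_2 → C_1 sends each 2-simplex [p,q,r] to [q,r] − [p,r] + [p,q]. For instance
  ∂[v_0,v_1,v_6] = [v_1,v_6] − [v_0,v_6] + [v_0,v_1],
  ∂[v_1,v_4,v_5] = [v_4,v_5] − [v_1,v_5] + [v_1,v_4].
The resulting 24×16 matrix has rank 15, and its Smith normal form has invariant factors (1,1,1,1,1,1,1,1,1,1,1,1,1,1,1).

Reading off H_k = ker ∂_k / im ∂_{k+1}:

  H_0: rank C_0 − rank ∂_1 = 8 − 7 = 1, and the invariant factors of ∂_1 are all 1, so H_0 ≅ Z.
  H_1: rank ker ∂_1 − rank ∂_2 = (24 − 7) − 15 = 2, and the invariant factors of ∂_2 are all 1, so H_1 ≅ Z^2.
  H_2: rank ker ∂_2 − rank ∂_3 = (16 − 15) − 0 = 1, and there is no ∂_3, so H_2 ≅ Z.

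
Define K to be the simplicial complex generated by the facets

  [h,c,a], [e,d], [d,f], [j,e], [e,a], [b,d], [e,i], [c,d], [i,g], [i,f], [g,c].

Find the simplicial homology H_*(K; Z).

H_0 = Z,  H_1 = Z^3,  H_2 = 0.

Order the vertices as a < b < c < d < e < f < g < h < i < j. Listing each simplex with vertices in this order, K has dimension 2 with simplices:

  0-simplices (10): a, b, c, d, e, f, g, h, i, j
  1-simplices (13): ac, ae, ah, bd, cd, cg, ch, de, df, ei, ej, fi, gi
  2-simplices (1): ach

giving chain groups C_0 ≅ Z^10, C_1 ≅ Z^13, C_2 ≅ Z^1.

Boundary ∂_1: C_1 → C_0 maps an edge to its endpoints' difference, ∂[p,q] = q − p. For instance
  ∂cd = d − c.
The resulting 10×13 matrix has rank 9, and its Smith normal form has invariant factors (1,1,1,1,1,1,1,1,1).

∂_2: C_2 → C_1 sends each 2-simplex [p,q,r] to [q,r] − [p,r] + [p,q]. For instance
  ∂ach = ch − ah + ac.
The resulting 13×1 matrix has rank 1, and its Smith normal form has invariant factors (1).

Reading off H_k = ker ∂_k / im ∂_{k+1}:

  H_0: rank C_0 − rank ∂_1 = 10 − 9 = 1, and the invariant factors of ∂_1 are all 1, so H_0 ≅ Z.
  H_1: rank ker ∂_1 − rank ∂_2 = (13 − 9) − 1 = 3, and the invariant factors of ∂_2 are all 1, so H_1 ≅ Z^3.
  H_2: rank ker ∂_2 − rank ∂_3 = (1 − 1) − 0 = 0, and there is no ∂_3, so H_2 ≅ 0.

As a check, the Euler characteristic is 10 − 13 + 1 = -2, which agrees with 1 − 3 + 0 = -2.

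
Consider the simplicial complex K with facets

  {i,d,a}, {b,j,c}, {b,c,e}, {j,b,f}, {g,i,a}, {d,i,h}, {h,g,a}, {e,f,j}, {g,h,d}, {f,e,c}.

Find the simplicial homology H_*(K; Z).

Fix the vertex order a < b < c < d < e < f < g < h < i < j and write every simplex with vertices in increasing order. Then dim K = 2 and the simplices of K are:

  0-simplices (10): a, b, c, d, e, f, g, h, i, j
  1-simplices (20): ad, ag, ah, ai, bc, be, bf, bj, ce, cf, cj, dg, dh, di, ef, ej, fj, gh, gi, hi
  2-simplices (10): adi, agh, agi, bce, bcj, bfj, cef, dgh, dhi, efj

Hence C_0 ≅ Z^10, C_1 ≅ Z^20, C_2 ≅ Z^10.

∂_1: C_1 → C_0 sends each edge [p,q] (with p < q) to q − p.
As a 10×20 matrix over Z this has rank 8, with invariant factors (1,1,1,1,1,1,1,1).

∂_2: C_2 → C_1 sends each 2-simplex [p,q,r] to [q,r] − [p,r] + [p,q]. For instance
  ∂bce = ce − be + bc,
  ∂adi = di − ai + ad.
The 20×10 boundary matrix has rank 10 and Smith normal form diag(1,1,1,1,1,1,1,1,1,1).

Computing H_k = (kernel of ∂_k) / (image of ∂_{k+1}):

  H_0: rank C_0 − rank ∂_1 = 10 − 8 = 2, and the invariant factors of ∂_1 are all 1, so H_0 = Z^2.
  H_1: rank ker ∂_1 − rank ∂_2 = (20 − 8) − 10 = 2, and the invariant factors of ∂_2 are all 1, so H_1 = Z^2.
  H_2: rank ker ∂_2 − rank ∂_3 = (10 − 10) − 0 = 0, and there is no ∂_3, so H_2 = 0.

As a check, the Euler characteristic is 10 − 20 + 10 = 0, which agrees with 2 − 2 + 0 = 0.
(K is a triangulation of the disjoint union of the Möbius band and the Möbius band.)

H_0 = Z^2,  H_1 = Z^2,  H_2 = 0.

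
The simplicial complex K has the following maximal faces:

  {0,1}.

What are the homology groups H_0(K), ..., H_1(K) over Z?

Fix the vertex order 0 < 1 and write every simplex with vertices in increasing order. Then dim K = 1 and the simplices of K are:

  0-simplices (2): [0], [1]
  1-simplices (1): [0,1]

Hence C_0 ≅ Z^2, C_1 ≅ Z^1.

∂_1: C_1 → C_0 maps an edge to its endpoints' difference, ∂[p,q] = q − p. For instance
  ∂[0,1] = [1] − [0].
As a 2×1 matrix over Z this has rank 1, with invariant factors (1).

Reading off H_k = ker ∂_k / im ∂_{k+1}:

  H_0: rank C_0 − rank ∂_1 = 2 − 1 = 1, and the invariant factors of ∂_1 are all 1, so H_0 = Z.
  H_1: rank ker ∂_1 − rank ∂_2 = (1 − 1) − 0 = 0, and there is no ∂_2, so H_1 = 0.

(K is a triangulation of the 1-simplex.)

H_0 ≅ Z,  H_1 = 0.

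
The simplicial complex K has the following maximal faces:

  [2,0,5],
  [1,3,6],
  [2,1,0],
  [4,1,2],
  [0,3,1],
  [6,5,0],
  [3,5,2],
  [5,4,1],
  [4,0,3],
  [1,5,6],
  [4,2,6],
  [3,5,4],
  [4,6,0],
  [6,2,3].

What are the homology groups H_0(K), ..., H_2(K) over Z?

We work with the vertex ordering 0 < 1 < 2 < 3 < 4 < 5 < 6. The simplices of K, each written with vertices in increasing order, are:

  0-simplices (7): [0], [1], [2], [3], [4], [5], [6]
  1-simplices (21): [0,1], [0,2], [0,3], [0,4], [0,5], [0,6], [1,2], [1,3], [1,4], [1,5], [1,6], [2,3], [2,4], [2,5], [2,6], [3,4], [3,5], [3,6], [4,5], [4,6], [5,6]
  2-simplices (14): [0,1,2], [0,1,3], [0,2,5], [0,3,4], [0,4,6], [0,5,6], [1,2,4], [1,3,6], [1,4,5], [1,5,6], [2,3,5], [2,3,6], [2,4,6], [3,4,5]

so the chain groups are C_0 ≅ Z^7, C_1 ≅ Z^21, C_2 ≅ Z^14.

∂_1: C_1 → C_0 is given by ∂[p,q] = [q] − [p].
As a 7×21 matrix over Z this has rank 6, with invariant factors (1,1,1,1,1,1).

∂_2: C_2 → C_1 acts by ∂[p,q,r] = [q,r] − [p,r] + [p,q]. For instance
  ∂[2,3,6] = [3,6] − [2,6] + [2,3],
  ∂[0,2,5] = [2,5] − [0,5] + [0,2].
The 21×14 boundary matrix has rank 13 and Smith normal form diag(1,1,1,1,1,1,1,1,1,1,1,1,1).

Now H_k = ker ∂_k / im ∂_{k+1}, so:

  H_0: rank C_0 − rank ∂_1 = 7 − 6 = 1, and the invariant factors of ∂_1 are all 1, so H_0 ≅ Z.
  H_1: rank ker ∂_1 − rank ∂_2 = (21 − 6) − 13 = 2, and the invariant factors of ∂_2 are all 1, so H_1 ≅ Z^2.
  H_2: rank ker ∂_2 − rank ∂_3 = (14 − 13) − 0 = 1, and there is no ∂_3, so H_2 ≅ Z.

As a check, the Euler characteristic is 7 − 21 + 14 = 0, which agrees with 1 − 2 + 1 = 0.
(K is a triangulation of the torus T^2.)

H_0 ≅ Z,  H_1 ≅ Z^2,  H_2 ≅ Z.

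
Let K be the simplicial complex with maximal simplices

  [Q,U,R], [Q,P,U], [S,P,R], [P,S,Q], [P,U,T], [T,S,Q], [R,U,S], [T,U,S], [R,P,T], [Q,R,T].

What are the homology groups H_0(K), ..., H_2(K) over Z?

H_0 = Z,  H_1 = Z/2,  H_2 = 0.

We work with the vertex ordering P < Q < R < S < T < U. The simplices of K, each written with vertices in increasing order, are:

  0-simplices (6): P, Q, R, S, T, U
  1-simplices (15): PQ, PR, PS, PT, PU, QR, QS, QT, QU, RS, RT, RU, ST, SU, TU
  2-simplices (10): PQS, PQU, PRS, PRT, PTU, QRT, QRU, QST, RSU, STU

Hence C_0 ≅ Z^6, C_1 ≅ Z^15, C_2 ≅ Z^10.

∂_1: C_1 → C_0 maps an edge to its endpoints' difference, ∂[p,q] = q − p. For instance
  ∂ST = T − S.
The resulting 6×15 matrix has rank 5, and its Smith normal form has invariant factors (1,1,1,1,1).

∂_2: C_2 → C_1 sends each 2-simplex [p,q,r] to [q,r] − [p,r] + [p,q]. For instance
  ∂PTU = TU − PU + PT,
  ∂QRT = RT − QT + QR.
The resulting 15×10 matrix has rank 10, and its Smith normal form has invariant factors (1,1,1,1,1,1,1,1,1,2).

Now H_k = ker ∂_k / im ∂_{k+1}, so:

  H_0: rank C_0 − rank ∂_1 = 6 − 5 = 1, and the invariant factors of ∂_1 are all 1, so H_0 ≅ Z.
  H_1: rank ker ∂_1 − rank ∂_2 = (15 − 5) − 10 = 0, and ∂_2 has invariant factor 2 > 1, so H_1 ≅ Z/2.
  H_2: rank ker ∂_2 − rank ∂_3 = (10 − 10) − 0 = 0, and there is no ∂_3, so H_2 ≅ 0.

As a check, the Euler characteristic is 6 − 15 + 10 = 1, which agrees with 1 − 0 + 0 = 1.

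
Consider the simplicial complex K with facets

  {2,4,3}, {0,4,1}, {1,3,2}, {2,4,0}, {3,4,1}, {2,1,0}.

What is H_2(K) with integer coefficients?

H_2 = Z.

We work with the vertex ordering 0 < 1 < 2 < 3 < 4. The simplices of K, each written with vertices in increasing order, are:

  0-simplices (5): [0], [1], [2], [3], [4]
  1-simplices (9): [0,1], [0,2], [0,4], [1,2], [1,3], [1,4], [2,3], [2,4], [3,4]
  2-simplices (6): [0,1,2], [0,1,4], [0,2,4], [1,2,3], [1,3,4], [2,3,4]

Hence C_0 ≅ Z^5, C_1 ≅ Z^9, C_2 ≅ Z^6.

Boundary ∂_1: C_1 → C_0 is given by ∂[p,q] = [q] − [p].
The resulting 5×9 matrix has rank 4, and its Smith normal form has invariant factors (1,1,1,1).

Boundary ∂_2: C_2 → C_1 maps a triangle to the signed sum of its edges. For instance
  ∂[1,3,4] = [3,4] − [1,4] + [1,3],
  ∂[0,2,4] = [2,4] − [0,4] + [0,2].
This gives a 9×6 integer matrix of rank 5; reducing to Smith normal form yields diagonal entries (1,1,1,1,1).

Now H_k = ker ∂_k / im ∂_{k+1}, so:

  H_2: rank ker ∂_2 − rank ∂_3 = (6 − 5) − 0 = 1, and there is no ∂_3, so H_2 = Z.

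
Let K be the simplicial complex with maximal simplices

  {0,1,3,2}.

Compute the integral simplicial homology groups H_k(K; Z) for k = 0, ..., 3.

Order the vertices as 0 < 1 < 2 < 3. Listing each simplex with vertices in this order, K has dimension 3 with simplices:

  0-simplices (4): [0], [1], [2], [3]
  1-simplices (6): [0,1], [0,2], [0,3], [1,2], [1,3], [2,3]
  2-simplices (4): [0,1,2], [0,1,3], [0,2,3], [1,2,3]
  3-simplices (1): [0,1,2,3]

Hence C_0 ≅ Z^4, C_1 ≅ Z^6, C_2 ≅ Z^4, C_3 ≅ Z^1.

Boundary ∂_1: C_1 → C_0 maps an edge to its endpoints' difference, ∂[p,q] = q − p. For instance
  ∂[1,2] = [2] − [1].
As a 4×6 matrix over Z this has rank 3, with invariant factors (1,1,1).

∂_2: C_2 → C_1 maps a triangle to the signed sum of its edges. For instance
  ∂[0,1,3] = [1,3] − [0,3] + [0,1],
  ∂[1,2,3] = [2,3] − [1,3] + [1,2].
The resulting 6×4 matrix has rank 3, and its Smith normal form has invariant factors (1,1,1).

∂_3: C_3 → C_2 sends each 3-simplex σ to the alternating sum Σ_i (−1)^i (σ with its i-th vertex removed). For instance
  ∂[0,1,2,3] = [1,2,3] − [0,2,3] + [0,1,3] − [0,1,2].
This gives a 4×1 integer matrix of rank 1; reducing to Smith normal form yields diagonal entries (1).

Now H_k = ker ∂_k / im ∂_{k+1}, so:

  H_0: rank C_0 − rank ∂_1 = 4 − 3 = 1, and the invariant factors of ∂_1 are all 1, so H_0 = Z.
  H_1: rank ker ∂_1 − rank ∂_2 = (6 − 3) − 3 = 0, and the invariant factors of ∂_2 are all 1, so H_1 = 0.
  H_2: rank ker ∂_2 − rank ∂_3 = (4 − 3) − 1 = 0, and the invariant factors of ∂_3 are all 1, so H_2 = 0.
  H_3: rank ker ∂_3 − rank ∂_4 = (1 − 1) − 0 = 0, and there is no ∂_4, so H_3 = 0.

H_0 ≅ Z,  H_1 = 0,  H_2 = 0,  H_3 = 0.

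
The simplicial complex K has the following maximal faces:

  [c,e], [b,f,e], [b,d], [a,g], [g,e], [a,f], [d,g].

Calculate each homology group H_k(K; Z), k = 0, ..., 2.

Fix the vertex order a < b < c < d < e < f < g and write every simplex with vertices in increasing order. Then dim K = 2 and the simplices of K are:

  0-simplices (7): a, b, c, d, e, f, g
  1-simplices (9): af, ag, bd, be, bf, ce, dg, ef, eg
  2-simplices (1): bef

Hence C_0 ≅ Z^7, C_1 ≅ Z^9, C_2 ≅ Z^1.

Boundary ∂_1: C_1 → C_0 sends each edge [p,q] (with p < q) to q − p. For instance
  ∂bf = f − b.
This gives a 7×9 integer matrix of rank 6; reducing to Smith normal form yields diagonal entries (1,1,1,1,1,1).

∂_2: C_2 → C_1 maps a triangle to the signed sum of its edges. For instance
  ∂bef = ef − bf + be.
This gives a 9×1 integer matrix of rank 1; reducing to Smith normal form yields diagonal entries (1).

Now H_k = ker ∂_k / im ∂_{k+1}, so:

  H_0: rank C_0 − rank ∂_1 = 7 − 6 = 1, and the invariant factors of ∂_1 are all 1, so H_0 ≅ Z.
  H_1: rank ker ∂_1 − rank ∂_2 = (9 − 6) − 1 = 2, and the invariant factors of ∂_2 are all 1, so H_1 ≅ Z^2.
  H_2: rank ker ∂_2 − rank ∂_3 = (1 − 1) − 0 = 0, and there is no ∂_3, so H_2 ≅ 0.

As a check, the Euler characteristic is 7 − 9 + 1 = -1, which agrees with 1 − 2 + 0 = -1.

H_0 ≅ Z,  H_1 ≅ Z^2,  H_2 = 0.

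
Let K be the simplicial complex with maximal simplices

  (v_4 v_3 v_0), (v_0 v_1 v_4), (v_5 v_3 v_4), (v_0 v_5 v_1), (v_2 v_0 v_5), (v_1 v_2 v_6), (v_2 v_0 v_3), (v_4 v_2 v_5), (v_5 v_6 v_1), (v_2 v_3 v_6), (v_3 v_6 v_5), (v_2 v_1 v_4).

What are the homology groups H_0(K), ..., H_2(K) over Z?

We work with the vertex ordering v_0 < v_1 < v_2 < v_3 < v_4 < v_5 < v_6. The simplices of K, each written with vertices in increasing order, are:

  0-simplices (7): [v_0], [v_1], [v_2], [v_3], [v_4], [v_5], [v_6]
  1-simplices (18): (18 of them)
  2-simplices (12): (12 of them)

Hence C_0 ≅ Z^7, C_1 ≅ Z^18, C_2 ≅ Z^12.

Boundary ∂_1: C_1 → C_0 maps an edge to its endpoints' difference, ∂[p,q] = q − p. For instance
  ∂[v_0,v_3] = [v_3] − [v_0].
The 7×18 boundary matrix has rank 6 and Smith normal form diag(1,1,1,1,1,1).

∂_2: C_2 → C_1 sends each 2-simplex [p,q,r] to [q,r] − [p,r] + [p,q]. For instance
  ∂[v_0,v_2,v_5] = [v_2,v_5] − [v_0,v_5] + [v_0,v_2],
  ∂[v_0,v_1,v_4] = [v_1,v_4] − [v_0,v_4] + [v_0,v_1].
This gives a 18×12 integer matrix of rank 12; reducing to Smith normal form yields diagonal entries (1,1,1,1,1,1,1,1,1,1,1,2).

Reading off H_k = ker ∂_k / im ∂_{k+1}:

  H_0: rank C_0 − rank ∂_1 = 7 − 6 = 1, and the invariant factors of ∂_1 are all 1, so H_0 ≅ Z.
  H_1: rank ker ∂_1 − rank ∂_2 = (18 − 6) − 12 = 0, and ∂_2 has invariant factor 2 > 1, so H_1 ≅ Z/2.
  H_2: rank ker ∂_2 − rank ∂_3 = (12 − 12) − 0 = 0, and there is no ∂_3, so H_2 ≅ 0.

As a check, the Euler characteristic is 7 − 18 + 12 = 1, which agrees with 1 − 0 + 0 = 1.

H_0 ≅ Z,  H_1 ≅ Z/2,  H_2 = 0.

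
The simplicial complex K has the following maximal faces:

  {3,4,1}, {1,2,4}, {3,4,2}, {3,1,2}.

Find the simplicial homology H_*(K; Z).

H_0 ≅ Z,  H_1 = 0,  H_2 ≅ Z.

K has 4 vertices, 6 edges, 4 triangles.
rank ∂_0 = 0, rank ∂_1 = 3 ⇒ b_0 = 4 − 0 − 3 = 1; all invariant factors of ∂_1 are 1 so no torsion. So H_0 ≅ Z.
rank ∂_1 = 3, rank ∂_2 = 3 ⇒ b_1 = 6 − 3 − 3 = 0; all invariant factors of ∂_2 are 1 so no torsion. So H_1 ≅ 0.
rank ∂_2 = 3, rank ∂_3 = 0 ⇒ b_2 = 4 − 3 − 0 = 1. So H_2 ≅ Z.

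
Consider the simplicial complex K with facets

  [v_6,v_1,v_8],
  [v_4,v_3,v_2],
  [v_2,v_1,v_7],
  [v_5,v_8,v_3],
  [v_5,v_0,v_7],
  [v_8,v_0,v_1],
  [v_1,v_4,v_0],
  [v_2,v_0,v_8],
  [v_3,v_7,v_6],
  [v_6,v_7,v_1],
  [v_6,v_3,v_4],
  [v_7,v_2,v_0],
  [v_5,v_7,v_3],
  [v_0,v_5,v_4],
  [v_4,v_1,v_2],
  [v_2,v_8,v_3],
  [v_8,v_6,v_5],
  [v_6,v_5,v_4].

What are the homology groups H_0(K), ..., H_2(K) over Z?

We work with the vertex ordering v_0 < v_1 < v_2 < v_3 < v_4 < v_5 < v_6 < v_7 < v_8. The simplices of K, each written with vertices in increasing order, are:

  0-simplices (9): [v_0], [v_1], [v_2], [v_3], [v_4], [v_5], [v_6], [v_7], [v_8]
  1-simplices (27): (27 of them)
  2-simplices (18): (18 of them)

so the chain groups are C_0 ≅ Z^9, C_1 ≅ Z^27, C_2 ≅ Z^18.

∂_1: C_1 → C_0 is given by ∂[p,q] = [q] − [p].
The 9×27 boundary matrix has rank 8 and Smith normal form diag(1,1,1,1,1,1,1,1).

Boundary ∂_2: C_2 → C_1 sends each 2-simplex [p,q,r] to [q,r] − [p,r] + [p,q]. For instance
  ∂[v_1,v_2,v_4] = [v_2,v_4] − [v_1,v_4] + [v_1,v_2],
  ∂[v_2,v_3,v_8] = [v_3,v_8] − [v_2,v_8] + [v_2,v_3].
The 27×18 boundary matrix has rank 18 and Smith normal form diag(1,1,1,1,1,1,1,1,1,1,1,1,1,1,1,1,1,2).

Reading off H_k = ker ∂_k / im ∂_{k+1}:

  H_0: rank C_0 − rank ∂_1 = 9 − 8 = 1, and the invariant factors of ∂_1 are all 1, so H_0 = Z.
  H_1: rank ker ∂_1 − rank ∂_2 = (27 − 8) − 18 = 1, and ∂_2 has invariant factor 2 > 1, so H_1 = Z ⊕ Z/2Z.
  H_2: rank ker ∂_2 − rank ∂_3 = (18 − 18) − 0 = 0, and there is no ∂_3, so H_2 = 0.

(K is a triangulation of the Klein bottle.)

H_0 ≅ Z,  H_1 ≅ Z ⊕ Z/2Z,  H_2 = 0.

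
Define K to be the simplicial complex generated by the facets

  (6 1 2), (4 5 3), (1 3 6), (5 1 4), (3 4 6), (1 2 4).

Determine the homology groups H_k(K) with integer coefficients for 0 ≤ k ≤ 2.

H_0 = Z,  H_1 = Z,  H_2 = 0.

Fix the vertex order 1 < 2 < 3 < 4 < 5 < 6 and write every simplex with vertices in increasing order. Then dim K = 2 and the simplices of K are:

  0-simplices (6): [1], [2], [3], [4], [5], [6]
  1-simplices (12): [1,2], [1,3], [1,4], [1,5], [1,6], [2,4], [2,6], [3,4], [3,5], [3,6], [4,5], [4,6]
  2-simplices (6): [1,2,4], [1,2,6], [1,3,6], [1,4,5], [3,4,5], [3,4,6]

Hence C_0 ≅ Z^6, C_1 ≅ Z^12, C_2 ≅ Z^6.

Boundary ∂_1: C_1 → C_0 is given by ∂[p,q] = [q] − [p]. For instance
  ∂[3,5] = [5] − [3].
The 6×12 boundary matrix has rank 5 and Smith normal form diag(1,1,1,1,1).

The boundary map ∂_2: C_2 → C_1 acts by ∂[p,q,r] = [q,r] − [p,r] + [p,q]. For instance
  ∂[1,2,4] = [2,4] − [1,4] + [1,2],
  ∂[1,3,6] = [3,6] − [1,6] + [1,3].
The 12×6 boundary matrix has rank 6 and Smith normal form diag(1,1,1,1,1,1).

Computing H_k = (kernel of ∂_k) / (image of ∂_{k+1}):

  H_0: rank C_0 − rank ∂_1 = 6 − 5 = 1, and the invariant factors of ∂_1 are all 1, so H_0 = Z.
  H_1: rank ker ∂_1 − rank ∂_2 = (12 − 5) − 6 = 1, and the invariant factors of ∂_2 are all 1, so H_1 = Z.
  H_2: rank ker ∂_2 − rank ∂_3 = (6 − 6) − 0 = 0, and there is no ∂_3, so H_2 = 0.

As a check, the Euler characteristic is 6 − 12 + 6 = 0, which agrees with 1 − 1 + 0 = 0.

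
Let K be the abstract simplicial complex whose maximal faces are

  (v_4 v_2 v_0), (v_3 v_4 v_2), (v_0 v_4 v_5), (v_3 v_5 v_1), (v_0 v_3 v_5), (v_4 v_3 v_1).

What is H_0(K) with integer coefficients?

Fix the vertex order v_0 < v_1 < v_2 < v_3 < v_4 < v_5 and write every simplex with vertices in increasing order. Then dim K = 2 and the simplices of K are:

  0-simplices (6): [v_0], [v_1], [v_2], [v_3], [v_4], [v_5]
  1-simplices (12): [v_0,v_2], [v_0,v_3], [v_0,v_4], [v_0,v_5], [v_1,v_3], [v_1,v_4], [v_1,v_5], [v_2,v_3], [v_2,v_4], [v_3,v_4], [v_3,v_5], [v_4,v_5]
  2-simplices (6): [v_0,v_2,v_4], [v_0,v_3,v_5], [v_0,v_4,v_5], [v_1,v_3,v_4], [v_1,v_3,v_5], [v_2,v_3,v_4]

so the chain groups are C_0 ≅ Z^6, C_1 ≅ Z^12, C_2 ≅ Z^6.

∂_1: C_1 → C_0 sends each edge [p,q] (with p < q) to q − p. For instance
  ∂[v_3,v_5] = [v_5] − [v_3].
This gives a 6×12 integer matrix of rank 5; reducing to Smith normal form yields diagonal entries (1,1,1,1,1).

Boundary ∂_2: C_2 → C_1 acts by ∂[p,q,r] = [q,r] − [p,r] + [p,q]. For instance
  ∂[v_0,v_4,v_5] = [v_4,v_5] − [v_0,v_5] + [v_0,v_4],
  ∂[v_0,v_3,v_5] = [v_3,v_5] − [v_0,v_5] + [v_0,v_3].
The 12×6 boundary matrix has rank 6 and Smith normal form diag(1,1,1,1,1,1).

Computing H_k = (kernel of ∂_k) / (image of ∂_{k+1}):

  H_0: rank C_0 − rank ∂_1 = 6 − 5 = 1, and the invariant factors of ∂_1 are all 1, so H_0 = Z.

H_0 = Z.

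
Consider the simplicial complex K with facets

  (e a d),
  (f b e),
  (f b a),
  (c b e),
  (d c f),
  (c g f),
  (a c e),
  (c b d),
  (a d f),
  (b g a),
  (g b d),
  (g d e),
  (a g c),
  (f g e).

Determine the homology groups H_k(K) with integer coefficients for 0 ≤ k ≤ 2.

K has 7 vertices, 21 edges, 14 triangles.
rank ∂_0 = 0, rank ∂_1 = 6 ⇒ b_0 = 7 − 0 − 6 = 1; all invariant factors of ∂_1 are 1 so no torsion. So H_0 = Z.
rank ∂_1 = 6, rank ∂_2 = 13 ⇒ b_1 = 21 − 6 − 13 = 2; all invariant factors of ∂_2 are 1 so no torsion. So H_1 = Z^2.
rank ∂_2 = 13, rank ∂_3 = 0 ⇒ b_2 = 14 − 13 − 0 = 1. So H_2 = Z.

H_0 = Z,  H_1 = Z^2,  H_2 = Z.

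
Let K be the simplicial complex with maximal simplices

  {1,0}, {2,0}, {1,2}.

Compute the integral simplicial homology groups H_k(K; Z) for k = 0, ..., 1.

H_0 ≅ Z,  H_1 ≅ Z.

Take the total order 0 < 1 < 2 on the vertex set. Then K (dimension 1) consists of the simplices:

  0-simplices (3): [0], [1], [2]
  1-simplices (3): [0,1], [0,2], [1,2]

so the chain groups are C_0 ≅ Z^3, C_1 ≅ Z^3.

∂_1: C_1 → C_0 is given by ∂[p,q] = [q] − [p]. For instance
  ∂[1,2] = [2] − [1].
The resulting 3×3 matrix has rank 2, and its Smith normal form has invariant factors (1,1).

Reading off H_k = ker ∂_k / im ∂_{k+1}:

  H_0: rank C_0 − rank ∂_1 = 3 − 2 = 1, and the invariant factors of ∂_1 are all 1, so H_0 = Z.
  H_1: rank ker ∂_1 − rank ∂_2 = (3 − 2) − 0 = 1, and there is no ∂_2, so H_1 = Z.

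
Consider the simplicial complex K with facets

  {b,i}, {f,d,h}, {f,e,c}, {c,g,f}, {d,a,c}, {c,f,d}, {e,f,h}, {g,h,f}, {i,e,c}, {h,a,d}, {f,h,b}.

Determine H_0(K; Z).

H_0 ≅ Z.

We work with the vertex ordering a < b < c < d < e < f < g < h < i. The simplices of K, each written with vertices in increasing order, are:

  0-simplices (9): a, b, c, d, e, f, g, h, i
  1-simplices (19): ac, ad, ah, bf, bh, bi, cd, ce, cf, cg, ci, df, dh, ef, eh, ei, fg, fh, gh
  2-simplices (10): acd, adh, bfh, cdf, cef, cei, cfg, dfh, efh, fgh

Hence C_0 ≅ Z^9, C_1 ≅ Z^19, C_2 ≅ Z^10.

Boundary ∂_1: C_1 → C_0 is given by ∂[p,q] = [q] − [p]. For instance
  ∂cf = f − c.
As a 9×19 matrix over Z this has rank 8, with invariant factors (1,1,1,1,1,1,1,1).

∂_2: C_2 → C_1 sends each 2-simplex [p,q,r] to [q,r] − [p,r] + [p,q]. For instance
  ∂dfh = fh − dh + df,
  ∂efh = fh − eh + ef.
This gives a 19×10 integer matrix of rank 10; reducing to Smith normal form yields diagonal entries (1,1,1,1,1,1,1,1,1,1).

Now H_k = ker ∂_k / im ∂_{k+1}, so:

  H_0: rank C_0 − rank ∂_1 = 9 − 8 = 1, and the invariant factors of ∂_1 are all 1, so H_0 = Z.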